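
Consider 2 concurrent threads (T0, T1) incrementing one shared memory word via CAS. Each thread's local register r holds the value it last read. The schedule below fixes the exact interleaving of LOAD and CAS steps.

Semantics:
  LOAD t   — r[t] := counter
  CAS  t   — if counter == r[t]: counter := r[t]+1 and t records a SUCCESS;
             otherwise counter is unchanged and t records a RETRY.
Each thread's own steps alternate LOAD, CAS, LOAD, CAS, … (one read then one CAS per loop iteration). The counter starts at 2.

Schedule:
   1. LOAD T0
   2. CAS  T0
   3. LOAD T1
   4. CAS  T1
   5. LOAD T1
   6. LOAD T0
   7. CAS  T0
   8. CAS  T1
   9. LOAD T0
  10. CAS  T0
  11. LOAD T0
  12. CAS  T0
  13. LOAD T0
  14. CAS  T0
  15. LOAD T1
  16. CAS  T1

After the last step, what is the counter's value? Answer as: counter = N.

counter = 9

#1 T0 reads 2
#2 T0 CAS(2→3) writes; counter now 3
#3 T1 reads 3
#4 T1 CAS(3→4) writes; counter now 4
#5 T1 reads 4
#6 T0 reads 4
#7 T0 CAS(4→5) writes; counter now 5
#8 T1 CAS(4→5) fails; counter now 5
#9 T0 reads 5
#10 T0 CAS(5→6) writes; counter now 6
#11 T0 reads 6
#12 T0 CAS(6→7) writes; counter now 7
#13 T0 reads 7
#14 T0 CAS(7→8) writes; counter now 8
#15 T1 reads 8
#16 T1 CAS(8→9) writes; counter now 9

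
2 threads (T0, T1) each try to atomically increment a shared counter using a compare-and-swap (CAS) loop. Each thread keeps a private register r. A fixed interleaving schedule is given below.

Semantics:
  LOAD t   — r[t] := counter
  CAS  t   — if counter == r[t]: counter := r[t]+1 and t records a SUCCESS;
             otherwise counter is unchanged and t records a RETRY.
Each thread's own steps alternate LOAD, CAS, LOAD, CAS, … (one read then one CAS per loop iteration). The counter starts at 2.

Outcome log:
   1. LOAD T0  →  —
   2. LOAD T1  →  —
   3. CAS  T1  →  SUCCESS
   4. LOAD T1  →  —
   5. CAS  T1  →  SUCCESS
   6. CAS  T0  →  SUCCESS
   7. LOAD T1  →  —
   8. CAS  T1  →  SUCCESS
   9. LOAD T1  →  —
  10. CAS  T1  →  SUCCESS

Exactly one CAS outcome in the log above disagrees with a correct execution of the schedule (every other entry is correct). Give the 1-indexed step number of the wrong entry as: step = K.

Correct run:
   1) LOAD T0:  M=2  r_T0=2
   2) LOAD T1:  M=2  r_T1=2
   3) CAS  T1:  M=3  r_T1=2 ✓
   4) LOAD T1:  M=3  r_T1=3
   5) CAS  T1:  M=4  r_T1=3 ✓
   6) CAS  T0:  M=4  r_T0=2 ✗
   7) LOAD T1:  M=4  r_T1=4
   8) CAS  T1:  M=5  r_T1=4 ✓
   9) LOAD T1:  M=5  r_T1=5
  10) CAS  T1:  M=6  r_T1=5 ✓
Log disagrees first at step 6.

step = 6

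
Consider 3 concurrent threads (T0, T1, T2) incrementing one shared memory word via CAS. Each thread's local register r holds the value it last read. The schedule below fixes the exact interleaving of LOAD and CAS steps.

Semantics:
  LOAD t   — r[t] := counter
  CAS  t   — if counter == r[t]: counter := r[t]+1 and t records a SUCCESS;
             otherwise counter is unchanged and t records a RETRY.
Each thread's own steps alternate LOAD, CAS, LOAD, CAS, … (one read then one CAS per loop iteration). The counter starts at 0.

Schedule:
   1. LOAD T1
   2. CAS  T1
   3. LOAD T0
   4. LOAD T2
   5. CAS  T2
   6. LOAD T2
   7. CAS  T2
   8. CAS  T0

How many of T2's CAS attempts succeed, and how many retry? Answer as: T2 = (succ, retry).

T2 = (2, 0)

1. LOAD T1 → mem=0 r[T1]=0 [LOAD]
2. CAS T1 → mem=1 r[T1]=0 [OK]
3. LOAD T0 → mem=1 r[T0]=1 [LOAD]
4. LOAD T2 → mem=1 r[T2]=1 [LOAD]
5. CAS T2 → mem=2 r[T2]=1 [OK]
6. LOAD T2 → mem=2 r[T2]=2 [LOAD]
7. CAS T2 → mem=3 r[T2]=2 [OK]
8. CAS T0 → mem=3 r[T0]=1 [RETRY]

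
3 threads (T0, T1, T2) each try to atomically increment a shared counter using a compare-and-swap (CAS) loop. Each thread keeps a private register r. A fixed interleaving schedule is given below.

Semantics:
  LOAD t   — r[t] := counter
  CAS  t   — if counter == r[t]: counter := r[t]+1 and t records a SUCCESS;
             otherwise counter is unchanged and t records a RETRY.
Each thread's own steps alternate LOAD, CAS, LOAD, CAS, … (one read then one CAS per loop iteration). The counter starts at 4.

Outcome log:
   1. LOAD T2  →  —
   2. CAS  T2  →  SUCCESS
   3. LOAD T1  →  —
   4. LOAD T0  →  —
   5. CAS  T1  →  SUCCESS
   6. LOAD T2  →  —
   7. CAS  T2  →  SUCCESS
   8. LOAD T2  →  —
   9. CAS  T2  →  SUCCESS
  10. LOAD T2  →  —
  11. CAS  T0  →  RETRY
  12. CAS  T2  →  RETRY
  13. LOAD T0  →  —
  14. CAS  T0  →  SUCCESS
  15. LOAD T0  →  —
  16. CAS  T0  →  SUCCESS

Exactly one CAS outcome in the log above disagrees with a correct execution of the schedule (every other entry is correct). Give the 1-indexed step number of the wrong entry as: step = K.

Correct run:
[1] T2.load  rd  (counter 4, T2.r 4)
[2] T2.cas  hit  (counter 5, T2.r 4)
[3] T1.load  rd  (counter 5, T1.r 5)
[4] T0.load  rd  (counter 5, T0.r 5)
[5] T1.cas  hit  (counter 6, T1.r 5)
[6] T2.load  rd  (counter 6, T2.r 6)
[7] T2.cas  hit  (counter 7, T2.r 6)
[8] T2.load  rd  (counter 7, T2.r 7)
[9] T2.cas  hit  (counter 8, T2.r 7)
[10] T2.load  rd  (counter 8, T2.r 8)
[11] T0.cas  miss  (counter 8, T0.r 5)
[12] T2.cas  hit  (counter 9, T2.r 8)
[13] T0.load  rd  (counter 9, T0.r 9)
[14] T0.cas  hit  (counter 10, T0.r 9)
[15] T0.load  rd  (counter 10, T0.r 10)
[16] T0.cas  hit  (counter 11, T0.r 10)
Mismatch at 12.

step = 12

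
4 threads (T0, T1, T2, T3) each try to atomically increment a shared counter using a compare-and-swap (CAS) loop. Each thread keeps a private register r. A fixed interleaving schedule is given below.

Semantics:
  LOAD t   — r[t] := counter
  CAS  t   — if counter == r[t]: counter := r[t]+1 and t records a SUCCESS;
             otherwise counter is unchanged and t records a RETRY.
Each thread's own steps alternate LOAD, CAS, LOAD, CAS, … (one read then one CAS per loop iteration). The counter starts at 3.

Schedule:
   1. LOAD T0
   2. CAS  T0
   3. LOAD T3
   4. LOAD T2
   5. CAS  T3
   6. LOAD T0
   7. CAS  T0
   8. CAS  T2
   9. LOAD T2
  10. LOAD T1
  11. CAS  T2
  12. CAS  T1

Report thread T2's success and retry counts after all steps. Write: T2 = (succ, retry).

T2 = (1, 1)

[1] T0.load  rd  (counter 3, T0.r 3)
[2] T0.cas  hit  (counter 4, T0.r 3)
[3] T3.load  rd  (counter 4, T3.r 4)
[4] T2.load  rd  (counter 4, T2.r 4)
[5] T3.cas  hit  (counter 5, T3.r 4)
[6] T0.load  rd  (counter 5, T0.r 5)
[7] T0.cas  hit  (counter 6, T0.r 5)
[8] T2.cas  miss  (counter 6, T2.r 4)
[9] T2.load  rd  (counter 6, T2.r 6)
[10] T1.load  rd  (counter 6, T1.r 6)
[11] T2.cas  hit  (counter 7, T2.r 6)
[12] T1.cas  miss  (counter 7, T1.r 6)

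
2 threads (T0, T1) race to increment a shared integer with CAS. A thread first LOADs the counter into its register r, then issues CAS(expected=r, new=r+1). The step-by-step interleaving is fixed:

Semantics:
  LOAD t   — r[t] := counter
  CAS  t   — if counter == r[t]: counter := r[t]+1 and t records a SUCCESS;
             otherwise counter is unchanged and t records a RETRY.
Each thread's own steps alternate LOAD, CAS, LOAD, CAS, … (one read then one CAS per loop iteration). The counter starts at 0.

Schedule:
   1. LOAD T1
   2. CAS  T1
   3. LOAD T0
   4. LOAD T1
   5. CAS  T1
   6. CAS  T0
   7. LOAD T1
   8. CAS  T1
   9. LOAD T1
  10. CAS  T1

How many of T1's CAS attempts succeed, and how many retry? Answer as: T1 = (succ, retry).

T1 = (4, 0)

[1] T1.load  rd  (counter 0, T1.r 0)
[2] T1.cas  hit  (counter 1, T1.r 0)
[3] T0.load  rd  (counter 1, T0.r 1)
[4] T1.load  rd  (counter 1, T1.r 1)
[5] T1.cas  hit  (counter 2, T1.r 1)
[6] T0.cas  miss  (counter 2, T0.r 1)
[7] T1.load  rd  (counter 2, T1.r 2)
[8] T1.cas  hit  (counter 3, T1.r 2)
[9] T1.load  rd  (counter 3, T1.r 3)
[10] T1.cas  hit  (counter 4, T1.r 3)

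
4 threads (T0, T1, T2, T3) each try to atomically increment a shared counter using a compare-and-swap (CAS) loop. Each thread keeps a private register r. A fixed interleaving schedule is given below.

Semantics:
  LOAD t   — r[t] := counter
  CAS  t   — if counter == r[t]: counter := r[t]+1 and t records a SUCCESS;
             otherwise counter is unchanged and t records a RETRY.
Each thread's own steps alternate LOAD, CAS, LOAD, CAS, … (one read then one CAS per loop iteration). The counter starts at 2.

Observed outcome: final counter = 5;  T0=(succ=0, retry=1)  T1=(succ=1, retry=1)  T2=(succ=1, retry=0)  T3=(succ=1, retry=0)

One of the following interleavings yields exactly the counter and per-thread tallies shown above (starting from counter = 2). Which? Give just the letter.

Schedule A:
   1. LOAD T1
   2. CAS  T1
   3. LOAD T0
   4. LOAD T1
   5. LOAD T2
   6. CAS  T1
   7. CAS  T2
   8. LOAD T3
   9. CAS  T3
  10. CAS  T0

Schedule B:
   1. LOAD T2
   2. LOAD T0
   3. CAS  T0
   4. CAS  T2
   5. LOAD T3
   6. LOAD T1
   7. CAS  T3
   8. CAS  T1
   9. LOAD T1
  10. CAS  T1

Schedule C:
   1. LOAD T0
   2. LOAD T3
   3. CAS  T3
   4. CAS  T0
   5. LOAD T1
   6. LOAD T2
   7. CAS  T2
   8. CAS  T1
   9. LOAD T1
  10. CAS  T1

C

Run C:
1. LOAD T0 → mem=2 r[T0]=2 [LOAD]
2. LOAD T3 → mem=2 r[T3]=2 [LOAD]
3. CAS T3 → mem=3 r[T3]=2 [OK]
4. CAS T0 → mem=3 r[T0]=2 [RETRY]
5. LOAD T1 → mem=3 r[T1]=3 [LOAD]
6. LOAD T2 → mem=3 r[T2]=3 [LOAD]
7. CAS T2 → mem=4 r[T2]=3 [OK]
8. CAS T1 → mem=4 r[T1]=3 [RETRY]
9. LOAD T1 → mem=4 r[T1]=4 [LOAD]
10. CAS T1 → mem=5 r[T1]=4 [OK]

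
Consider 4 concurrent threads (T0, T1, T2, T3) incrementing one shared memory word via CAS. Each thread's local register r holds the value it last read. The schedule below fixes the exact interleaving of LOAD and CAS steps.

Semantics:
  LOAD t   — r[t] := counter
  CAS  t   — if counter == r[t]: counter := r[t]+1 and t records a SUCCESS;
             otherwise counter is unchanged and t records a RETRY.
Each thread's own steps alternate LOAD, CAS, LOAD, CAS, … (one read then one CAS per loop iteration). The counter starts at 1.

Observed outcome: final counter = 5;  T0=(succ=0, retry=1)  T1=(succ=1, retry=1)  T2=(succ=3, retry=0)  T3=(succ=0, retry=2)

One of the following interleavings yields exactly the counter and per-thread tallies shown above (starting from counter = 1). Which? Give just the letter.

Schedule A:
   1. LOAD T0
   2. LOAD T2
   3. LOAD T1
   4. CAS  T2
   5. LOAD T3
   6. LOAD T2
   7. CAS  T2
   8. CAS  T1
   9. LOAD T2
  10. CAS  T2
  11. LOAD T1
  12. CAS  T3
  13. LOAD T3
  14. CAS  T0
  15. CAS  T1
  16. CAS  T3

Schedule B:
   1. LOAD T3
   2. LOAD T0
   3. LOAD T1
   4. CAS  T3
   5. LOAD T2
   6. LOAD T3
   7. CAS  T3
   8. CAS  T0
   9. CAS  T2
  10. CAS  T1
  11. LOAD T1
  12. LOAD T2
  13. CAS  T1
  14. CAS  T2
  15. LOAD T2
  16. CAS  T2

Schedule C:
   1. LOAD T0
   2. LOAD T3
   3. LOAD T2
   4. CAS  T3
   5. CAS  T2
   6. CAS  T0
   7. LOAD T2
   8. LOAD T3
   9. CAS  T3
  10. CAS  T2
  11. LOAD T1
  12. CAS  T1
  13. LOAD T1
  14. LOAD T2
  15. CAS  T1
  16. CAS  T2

A

Simulating candidate A:
[1] T0.load  rd  (counter 1, T0.r 1)
[2] T2.load  rd  (counter 1, T2.r 1)
[3] T1.load  rd  (counter 1, T1.r 1)
[4] T2.cas  hit  (counter 2, T2.r 1)
[5] T3.load  rd  (counter 2, T3.r 2)
[6] T2.load  rd  (counter 2, T2.r 2)
[7] T2.cas  hit  (counter 3, T2.r 2)
[8] T1.cas  miss  (counter 3, T1.r 1)
[9] T2.load  rd  (counter 3, T2.r 3)
[10] T2.cas  hit  (counter 4, T2.r 3)
[11] T1.load  rd  (counter 4, T1.r 4)
[12] T3.cas  miss  (counter 4, T3.r 2)
[13] T3.load  rd  (counter 4, T3.r 4)
[14] T0.cas  miss  (counter 4, T0.r 1)
[15] T1.cas  hit  (counter 5, T1.r 4)
[16] T3.cas  miss  (counter 5, T3.r 4)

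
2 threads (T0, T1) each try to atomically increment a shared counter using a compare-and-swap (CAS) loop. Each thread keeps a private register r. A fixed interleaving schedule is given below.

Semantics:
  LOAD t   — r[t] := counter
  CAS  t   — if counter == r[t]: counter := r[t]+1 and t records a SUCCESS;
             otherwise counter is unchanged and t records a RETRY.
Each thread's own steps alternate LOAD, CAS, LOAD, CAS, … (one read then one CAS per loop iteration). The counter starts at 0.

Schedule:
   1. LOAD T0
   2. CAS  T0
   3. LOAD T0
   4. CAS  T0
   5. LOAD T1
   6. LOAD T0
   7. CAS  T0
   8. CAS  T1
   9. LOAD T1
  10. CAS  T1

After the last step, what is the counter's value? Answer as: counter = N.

counter = 4

T0 LOAD — after: cnt=0, r=0 — load
T0 CAS — after: cnt=1, r=0 — ok
T0 LOAD — after: cnt=1, r=1 — load
T0 CAS — after: cnt=2, r=1 — ok
T1 LOAD — after: cnt=2, r=2 — load
T0 LOAD — after: cnt=2, r=2 — load
T0 CAS — after: cnt=3, r=2 — ok
T1 CAS — after: cnt=3, r=2 — retry
T1 LOAD — after: cnt=3, r=3 — load
T1 CAS — after: cnt=4, r=3 — ok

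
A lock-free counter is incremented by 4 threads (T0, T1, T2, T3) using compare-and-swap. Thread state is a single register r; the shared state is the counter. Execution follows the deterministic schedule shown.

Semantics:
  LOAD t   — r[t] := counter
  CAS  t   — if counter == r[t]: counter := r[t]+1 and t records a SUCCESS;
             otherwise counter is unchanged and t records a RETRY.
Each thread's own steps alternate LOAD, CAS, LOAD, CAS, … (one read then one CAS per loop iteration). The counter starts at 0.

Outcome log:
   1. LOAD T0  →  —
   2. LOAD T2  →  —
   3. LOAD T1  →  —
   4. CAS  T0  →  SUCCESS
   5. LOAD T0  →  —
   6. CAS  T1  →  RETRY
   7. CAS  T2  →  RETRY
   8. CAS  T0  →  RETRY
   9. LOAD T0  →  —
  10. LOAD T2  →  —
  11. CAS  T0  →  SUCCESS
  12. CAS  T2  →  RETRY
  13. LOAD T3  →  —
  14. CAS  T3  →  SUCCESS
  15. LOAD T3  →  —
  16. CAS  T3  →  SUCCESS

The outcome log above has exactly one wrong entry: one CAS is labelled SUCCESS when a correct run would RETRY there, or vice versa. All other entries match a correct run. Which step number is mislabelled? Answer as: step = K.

Re-executing:
step 1: T0 LOAD ⇒ load; ctr=0 reg=0
step 2: T2 LOAD ⇒ load; ctr=0 reg=0
step 3: T1 LOAD ⇒ load; ctr=0 reg=0
step 4: T0 CAS ⇒ ok; ctr=1 reg=0
step 5: T0 LOAD ⇒ load; ctr=1 reg=1
step 6: T1 CAS ⇒ retry; ctr=1 reg=0
step 7: T2 CAS ⇒ retry; ctr=1 reg=0
step 8: T0 CAS ⇒ ok; ctr=2 reg=1
step 9: T0 LOAD ⇒ load; ctr=2 reg=2
step 10: T2 LOAD ⇒ load; ctr=2 reg=2
step 11: T0 CAS ⇒ ok; ctr=3 reg=2
step 12: T2 CAS ⇒ retry; ctr=3 reg=2
step 13: T3 LOAD ⇒ load; ctr=3 reg=3
step 14: T3 CAS ⇒ ok; ctr=4 reg=3
step 15: T3 LOAD ⇒ load; ctr=4 reg=4
step 16: T3 CAS ⇒ ok; ctr=5 reg=4
Log disagrees first at step 8.

step = 8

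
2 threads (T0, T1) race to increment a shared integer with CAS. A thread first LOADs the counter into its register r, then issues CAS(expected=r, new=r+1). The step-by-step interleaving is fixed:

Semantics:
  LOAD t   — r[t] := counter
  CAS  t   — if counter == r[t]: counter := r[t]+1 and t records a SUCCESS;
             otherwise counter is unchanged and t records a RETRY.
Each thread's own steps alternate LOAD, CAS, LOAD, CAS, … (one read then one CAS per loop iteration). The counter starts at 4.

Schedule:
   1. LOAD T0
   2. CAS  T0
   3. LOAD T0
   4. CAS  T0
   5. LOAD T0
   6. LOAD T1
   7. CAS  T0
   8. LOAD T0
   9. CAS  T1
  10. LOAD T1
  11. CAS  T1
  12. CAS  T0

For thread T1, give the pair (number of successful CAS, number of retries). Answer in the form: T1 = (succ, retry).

T1 = (1, 1)

T0 LOAD — after: cnt=4, r=4 — load
T0 CAS — after: cnt=5, r=4 — ok
T0 LOAD — after: cnt=5, r=5 — load
T0 CAS — after: cnt=6, r=5 — ok
T0 LOAD — after: cnt=6, r=6 — load
T1 LOAD — after: cnt=6, r=6 — load
T0 CAS — after: cnt=7, r=6 — ok
T0 LOAD — after: cnt=7, r=7 — load
T1 CAS — after: cnt=7, r=6 — retry
T1 LOAD — after: cnt=7, r=7 — load
T1 CAS — after: cnt=8, r=7 — ok
T0 CAS — after: cnt=8, r=7 — retry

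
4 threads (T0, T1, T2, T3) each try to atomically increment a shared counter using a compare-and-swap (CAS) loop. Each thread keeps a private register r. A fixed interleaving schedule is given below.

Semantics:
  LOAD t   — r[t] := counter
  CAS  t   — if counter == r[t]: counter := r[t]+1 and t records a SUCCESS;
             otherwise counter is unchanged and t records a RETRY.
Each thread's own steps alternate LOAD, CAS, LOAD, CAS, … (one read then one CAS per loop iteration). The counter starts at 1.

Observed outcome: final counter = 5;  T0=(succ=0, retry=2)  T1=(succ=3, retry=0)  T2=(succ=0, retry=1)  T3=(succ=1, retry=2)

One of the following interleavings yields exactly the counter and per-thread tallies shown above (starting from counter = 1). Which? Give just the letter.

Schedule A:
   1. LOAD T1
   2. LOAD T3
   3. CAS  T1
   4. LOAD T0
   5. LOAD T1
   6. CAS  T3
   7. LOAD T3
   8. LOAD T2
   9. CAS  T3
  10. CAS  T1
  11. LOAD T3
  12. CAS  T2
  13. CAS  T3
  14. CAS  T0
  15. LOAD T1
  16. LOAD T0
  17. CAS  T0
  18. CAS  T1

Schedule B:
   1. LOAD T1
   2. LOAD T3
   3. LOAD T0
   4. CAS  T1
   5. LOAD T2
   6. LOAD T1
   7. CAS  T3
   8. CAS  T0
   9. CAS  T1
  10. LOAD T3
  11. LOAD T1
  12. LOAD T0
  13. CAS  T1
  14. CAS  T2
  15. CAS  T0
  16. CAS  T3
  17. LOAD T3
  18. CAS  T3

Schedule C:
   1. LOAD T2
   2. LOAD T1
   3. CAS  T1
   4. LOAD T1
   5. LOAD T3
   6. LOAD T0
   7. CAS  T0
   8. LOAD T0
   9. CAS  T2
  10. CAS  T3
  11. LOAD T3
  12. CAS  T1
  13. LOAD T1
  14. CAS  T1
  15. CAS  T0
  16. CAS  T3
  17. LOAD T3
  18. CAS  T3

B

Tracing schedule B:
   1) LOAD T1:  M=1  r_T1=1
   2) LOAD T3:  M=1  r_T3=1
   3) LOAD T0:  M=1  r_T0=1
   4) CAS  T1:  M=2  r_T1=1 ✓
   5) LOAD T2:  M=2  r_T2=2
   6) LOAD T1:  M=2  r_T1=2
   7) CAS  T3:  M=2  r_T3=1 ✗
   8) CAS  T0:  M=2  r_T0=1 ✗
   9) CAS  T1:  M=3  r_T1=2 ✓
  10) LOAD T3:  M=3  r_T3=3
  11) LOAD T1:  M=3  r_T1=3
  12) LOAD T0:  M=3  r_T0=3
  13) CAS  T1:  M=4  r_T1=3 ✓
  14) CAS  T2:  M=4  r_T2=2 ✗
  15) CAS  T0:  M=4  r_T0=3 ✗
  16) CAS  T3:  M=4  r_T3=3 ✗
  17) LOAD T3:  M=4  r_T3=4
  18) CAS  T3:  M=5  r_T3=4 ✓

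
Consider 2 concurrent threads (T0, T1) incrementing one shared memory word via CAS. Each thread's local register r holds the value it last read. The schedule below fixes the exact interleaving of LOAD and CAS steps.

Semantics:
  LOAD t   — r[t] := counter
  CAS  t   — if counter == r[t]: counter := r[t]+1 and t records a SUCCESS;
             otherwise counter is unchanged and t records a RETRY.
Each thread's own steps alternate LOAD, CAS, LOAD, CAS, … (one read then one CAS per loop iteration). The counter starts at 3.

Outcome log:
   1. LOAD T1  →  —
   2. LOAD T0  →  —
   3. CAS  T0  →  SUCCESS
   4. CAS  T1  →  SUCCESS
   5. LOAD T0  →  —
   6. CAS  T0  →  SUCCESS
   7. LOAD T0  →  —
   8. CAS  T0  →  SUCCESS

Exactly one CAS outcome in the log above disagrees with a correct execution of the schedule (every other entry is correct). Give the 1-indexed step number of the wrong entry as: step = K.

step = 4

Re-executing:
T1 LOAD — after: cnt=3, r=3 — load
T0 LOAD — after: cnt=3, r=3 — load
T0 CAS — after: cnt=4, r=3 — ok
T1 CAS — after: cnt=4, r=3 — retry
T0 LOAD — after: cnt=4, r=4 — load
T0 CAS — after: cnt=5, r=4 — ok
T0 LOAD — after: cnt=5, r=5 — load
T0 CAS — after: cnt=6, r=5 — ok
Log disagrees first at step 4.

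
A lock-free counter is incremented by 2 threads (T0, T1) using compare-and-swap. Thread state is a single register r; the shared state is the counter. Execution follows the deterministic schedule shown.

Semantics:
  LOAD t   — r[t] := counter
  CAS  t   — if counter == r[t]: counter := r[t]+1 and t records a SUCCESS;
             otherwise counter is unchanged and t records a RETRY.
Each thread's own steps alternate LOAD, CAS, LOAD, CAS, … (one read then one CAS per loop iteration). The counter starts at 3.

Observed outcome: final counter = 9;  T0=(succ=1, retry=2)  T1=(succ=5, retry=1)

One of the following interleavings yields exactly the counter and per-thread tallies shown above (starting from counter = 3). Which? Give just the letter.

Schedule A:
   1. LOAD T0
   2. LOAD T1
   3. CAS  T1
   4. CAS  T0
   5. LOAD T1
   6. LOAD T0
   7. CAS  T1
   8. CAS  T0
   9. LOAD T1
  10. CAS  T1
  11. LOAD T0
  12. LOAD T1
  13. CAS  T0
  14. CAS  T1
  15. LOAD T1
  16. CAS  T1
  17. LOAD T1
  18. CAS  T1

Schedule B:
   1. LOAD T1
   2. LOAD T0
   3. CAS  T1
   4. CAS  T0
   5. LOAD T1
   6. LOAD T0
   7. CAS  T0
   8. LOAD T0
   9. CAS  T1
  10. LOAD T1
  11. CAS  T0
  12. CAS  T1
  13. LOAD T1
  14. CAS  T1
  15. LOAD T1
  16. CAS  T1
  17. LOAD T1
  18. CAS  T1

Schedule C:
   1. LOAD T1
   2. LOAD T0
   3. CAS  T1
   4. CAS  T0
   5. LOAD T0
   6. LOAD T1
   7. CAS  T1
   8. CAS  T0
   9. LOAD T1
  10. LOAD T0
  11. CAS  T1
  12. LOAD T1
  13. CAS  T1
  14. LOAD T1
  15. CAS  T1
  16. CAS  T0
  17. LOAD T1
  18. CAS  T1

A

Run A:
step 1: T0 LOAD ⇒ load; ctr=3 reg=3
step 2: T1 LOAD ⇒ load; ctr=3 reg=3
step 3: T1 CAS ⇒ ok; ctr=4 reg=3
step 4: T0 CAS ⇒ retry; ctr=4 reg=3
step 5: T1 LOAD ⇒ load; ctr=4 reg=4
step 6: T0 LOAD ⇒ load; ctr=4 reg=4
step 7: T1 CAS ⇒ ok; ctr=5 reg=4
step 8: T0 CAS ⇒ retry; ctr=5 reg=4
step 9: T1 LOAD ⇒ load; ctr=5 reg=5
step 10: T1 CAS ⇒ ok; ctr=6 reg=5
step 11: T0 LOAD ⇒ load; ctr=6 reg=6
step 12: T1 LOAD ⇒ load; ctr=6 reg=6
step 13: T0 CAS ⇒ ok; ctr=7 reg=6
step 14: T1 CAS ⇒ retry; ctr=7 reg=6
step 15: T1 LOAD ⇒ load; ctr=7 reg=7
step 16: T1 CAS ⇒ ok; ctr=8 reg=7
step 17: T1 LOAD ⇒ load; ctr=8 reg=8
step 18: T1 CAS ⇒ ok; ctr=9 reg=8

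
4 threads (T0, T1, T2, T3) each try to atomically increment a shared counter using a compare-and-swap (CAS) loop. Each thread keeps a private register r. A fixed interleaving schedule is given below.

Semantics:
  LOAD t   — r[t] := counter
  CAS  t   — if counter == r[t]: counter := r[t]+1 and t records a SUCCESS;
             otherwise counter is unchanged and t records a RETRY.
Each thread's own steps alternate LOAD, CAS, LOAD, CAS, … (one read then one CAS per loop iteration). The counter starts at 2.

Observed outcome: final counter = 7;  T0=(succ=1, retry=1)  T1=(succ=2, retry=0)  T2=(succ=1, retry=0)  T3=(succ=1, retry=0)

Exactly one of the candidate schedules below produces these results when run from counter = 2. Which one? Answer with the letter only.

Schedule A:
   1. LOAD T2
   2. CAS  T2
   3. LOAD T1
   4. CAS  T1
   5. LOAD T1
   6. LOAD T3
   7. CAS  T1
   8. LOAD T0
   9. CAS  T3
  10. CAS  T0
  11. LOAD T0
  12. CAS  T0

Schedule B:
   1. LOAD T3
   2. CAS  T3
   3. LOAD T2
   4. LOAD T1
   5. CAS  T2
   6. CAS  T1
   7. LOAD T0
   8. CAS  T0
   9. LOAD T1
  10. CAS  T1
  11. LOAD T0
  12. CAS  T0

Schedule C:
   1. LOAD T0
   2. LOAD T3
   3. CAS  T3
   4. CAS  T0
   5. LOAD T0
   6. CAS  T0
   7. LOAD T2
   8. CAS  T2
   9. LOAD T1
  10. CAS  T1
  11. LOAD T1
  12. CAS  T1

Tracing schedule C:
step 1: T0 LOAD ⇒ load; ctr=2 reg=2
step 2: T3 LOAD ⇒ load; ctr=2 reg=2
step 3: T3 CAS ⇒ ok; ctr=3 reg=2
step 4: T0 CAS ⇒ retry; ctr=3 reg=2
step 5: T0 LOAD ⇒ load; ctr=3 reg=3
step 6: T0 CAS ⇒ ok; ctr=4 reg=3
step 7: T2 LOAD ⇒ load; ctr=4 reg=4
step 8: T2 CAS ⇒ ok; ctr=5 reg=4
step 9: T1 LOAD ⇒ load; ctr=5 reg=5
step 10: T1 CAS ⇒ ok; ctr=6 reg=5
step 11: T1 LOAD ⇒ load; ctr=6 reg=6
step 12: T1 CAS ⇒ ok; ctr=7 reg=6

C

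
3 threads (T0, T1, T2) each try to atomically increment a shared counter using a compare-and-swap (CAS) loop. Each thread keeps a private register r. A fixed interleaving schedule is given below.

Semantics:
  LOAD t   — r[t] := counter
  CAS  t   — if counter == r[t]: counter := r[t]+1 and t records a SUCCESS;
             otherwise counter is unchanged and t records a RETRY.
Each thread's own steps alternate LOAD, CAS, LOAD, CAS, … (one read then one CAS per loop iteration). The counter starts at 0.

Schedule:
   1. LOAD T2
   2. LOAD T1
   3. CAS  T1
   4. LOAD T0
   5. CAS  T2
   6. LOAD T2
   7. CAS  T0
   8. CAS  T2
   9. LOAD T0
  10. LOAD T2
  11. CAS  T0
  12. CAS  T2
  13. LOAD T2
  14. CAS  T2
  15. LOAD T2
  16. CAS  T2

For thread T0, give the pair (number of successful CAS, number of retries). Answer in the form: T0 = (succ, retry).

#1 T2 reads 0
#2 T1 reads 0
#3 T1 CAS(0→1) writes; counter now 1
#4 T0 reads 1
#5 T2 CAS(0→1) fails; counter now 1
#6 T2 reads 1
#7 T0 CAS(1→2) writes; counter now 2
#8 T2 CAS(1→2) fails; counter now 2
#9 T0 reads 2
#10 T2 reads 2
#11 T0 CAS(2→3) writes; counter now 3
#12 T2 CAS(2→3) fails; counter now 3
#13 T2 reads 3
#14 T2 CAS(3→4) writes; counter now 4
#15 T2 reads 4
#16 T2 CAS(4→5) writes; counter now 5

T0 = (2, 0)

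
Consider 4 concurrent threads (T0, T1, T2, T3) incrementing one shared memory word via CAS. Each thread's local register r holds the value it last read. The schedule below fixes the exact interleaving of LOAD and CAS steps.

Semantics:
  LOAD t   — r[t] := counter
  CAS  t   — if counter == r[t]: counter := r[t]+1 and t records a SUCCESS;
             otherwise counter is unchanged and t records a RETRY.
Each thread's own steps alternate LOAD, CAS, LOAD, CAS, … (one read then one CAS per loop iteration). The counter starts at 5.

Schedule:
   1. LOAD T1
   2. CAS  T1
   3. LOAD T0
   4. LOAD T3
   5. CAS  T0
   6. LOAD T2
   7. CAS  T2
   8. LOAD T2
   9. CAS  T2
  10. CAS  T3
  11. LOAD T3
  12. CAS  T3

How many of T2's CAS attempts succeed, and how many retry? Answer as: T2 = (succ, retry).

1. LOAD T1 → mem=5 r[T1]=5 [LOAD]
2. CAS T1 → mem=6 r[T1]=5 [OK]
3. LOAD T0 → mem=6 r[T0]=6 [LOAD]
4. LOAD T3 → mem=6 r[T3]=6 [LOAD]
5. CAS T0 → mem=7 r[T0]=6 [OK]
6. LOAD T2 → mem=7 r[T2]=7 [LOAD]
7. CAS T2 → mem=8 r[T2]=7 [OK]
8. LOAD T2 → mem=8 r[T2]=8 [LOAD]
9. CAS T2 → mem=9 r[T2]=8 [OK]
10. CAS T3 → mem=9 r[T3]=6 [RETRY]
11. LOAD T3 → mem=9 r[T3]=9 [LOAD]
12. CAS T3 → mem=10 r[T3]=9 [OK]

T2 = (2, 0)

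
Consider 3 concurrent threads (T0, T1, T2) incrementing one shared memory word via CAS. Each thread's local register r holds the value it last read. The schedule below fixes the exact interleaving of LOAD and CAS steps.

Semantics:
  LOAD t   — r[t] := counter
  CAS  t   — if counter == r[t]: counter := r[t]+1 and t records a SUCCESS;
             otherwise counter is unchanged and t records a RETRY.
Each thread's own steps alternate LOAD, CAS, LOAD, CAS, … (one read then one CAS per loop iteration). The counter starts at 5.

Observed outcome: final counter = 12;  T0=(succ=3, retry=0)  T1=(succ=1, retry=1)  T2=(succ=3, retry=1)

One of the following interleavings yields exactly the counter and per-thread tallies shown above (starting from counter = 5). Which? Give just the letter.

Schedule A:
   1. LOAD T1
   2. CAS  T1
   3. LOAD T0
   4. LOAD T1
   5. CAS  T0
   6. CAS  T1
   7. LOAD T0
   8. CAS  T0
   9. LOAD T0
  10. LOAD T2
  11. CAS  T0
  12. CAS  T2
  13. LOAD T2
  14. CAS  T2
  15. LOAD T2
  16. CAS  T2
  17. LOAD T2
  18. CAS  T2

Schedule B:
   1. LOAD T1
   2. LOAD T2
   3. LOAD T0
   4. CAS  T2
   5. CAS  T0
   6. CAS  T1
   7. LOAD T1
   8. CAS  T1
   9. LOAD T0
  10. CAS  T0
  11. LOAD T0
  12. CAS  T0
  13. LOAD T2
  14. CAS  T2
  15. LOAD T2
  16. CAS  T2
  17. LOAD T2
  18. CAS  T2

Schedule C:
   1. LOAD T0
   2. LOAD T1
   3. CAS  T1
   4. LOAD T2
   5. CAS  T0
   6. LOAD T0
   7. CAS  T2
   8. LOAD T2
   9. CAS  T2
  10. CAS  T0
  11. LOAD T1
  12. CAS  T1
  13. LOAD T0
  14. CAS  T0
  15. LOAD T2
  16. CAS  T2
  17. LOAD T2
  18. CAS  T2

Simulating candidate A:
   1) LOAD T1:  M=5  r_T1=5
   2) CAS  T1:  M=6  r_T1=5 ✓
   3) LOAD T0:  M=6  r_T0=6
   4) LOAD T1:  M=6  r_T1=6
   5) CAS  T0:  M=7  r_T0=6 ✓
   6) CAS  T1:  M=7  r_T1=6 ✗
   7) LOAD T0:  M=7  r_T0=7
   8) CAS  T0:  M=8  r_T0=7 ✓
   9) LOAD T0:  M=8  r_T0=8
  10) LOAD T2:  M=8  r_T2=8
  11) CAS  T0:  M=9  r_T0=8 ✓
  12) CAS  T2:  M=9  r_T2=8 ✗
  13) LOAD T2:  M=9  r_T2=9
  14) CAS  T2:  M=10  r_T2=9 ✓
  15) LOAD T2:  M=10  r_T2=10
  16) CAS  T2:  M=11  r_T2=10 ✓
  17) LOAD T2:  M=11  r_T2=11
  18) CAS  T2:  M=12  r_T2=11 ✓

A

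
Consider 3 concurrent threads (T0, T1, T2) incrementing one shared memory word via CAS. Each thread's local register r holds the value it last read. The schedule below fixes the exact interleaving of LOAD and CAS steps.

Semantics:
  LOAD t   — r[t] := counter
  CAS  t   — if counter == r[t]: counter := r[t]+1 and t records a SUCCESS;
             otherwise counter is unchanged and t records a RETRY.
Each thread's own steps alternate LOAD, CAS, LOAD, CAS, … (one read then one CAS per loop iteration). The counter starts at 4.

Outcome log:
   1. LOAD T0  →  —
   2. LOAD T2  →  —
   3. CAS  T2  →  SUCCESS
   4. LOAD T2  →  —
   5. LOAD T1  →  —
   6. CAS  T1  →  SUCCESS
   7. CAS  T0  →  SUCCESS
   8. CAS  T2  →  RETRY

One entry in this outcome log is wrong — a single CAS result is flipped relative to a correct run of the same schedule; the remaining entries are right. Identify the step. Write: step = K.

Reference trace:
#1 T0 reads 4
#2 T2 reads 4
#3 T2 CAS(4→5) writes; counter now 5
#4 T2 reads 5
#5 T1 reads 5
#6 T1 CAS(5→6) writes; counter now 6
#7 T0 CAS(4→5) fails; counter now 6
#8 T2 CAS(5→6) fails; counter now 6
Mismatch at 7.

step = 7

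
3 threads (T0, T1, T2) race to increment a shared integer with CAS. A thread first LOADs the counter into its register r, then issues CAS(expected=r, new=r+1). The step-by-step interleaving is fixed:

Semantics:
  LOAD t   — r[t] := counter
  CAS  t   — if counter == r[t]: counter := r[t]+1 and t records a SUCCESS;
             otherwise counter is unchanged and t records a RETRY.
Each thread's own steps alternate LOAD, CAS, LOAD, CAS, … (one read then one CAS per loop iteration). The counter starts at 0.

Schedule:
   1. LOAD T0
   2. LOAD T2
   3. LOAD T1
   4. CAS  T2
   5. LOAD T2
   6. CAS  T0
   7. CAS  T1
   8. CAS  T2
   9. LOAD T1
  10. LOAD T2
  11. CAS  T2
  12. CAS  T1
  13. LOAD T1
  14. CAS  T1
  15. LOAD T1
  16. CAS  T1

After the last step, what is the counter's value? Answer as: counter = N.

counter = 5

#1 T0 reads 0
#2 T2 reads 0
#3 T1 reads 0
#4 T2 CAS(0→1) writes; counter now 1
#5 T2 reads 1
#6 T0 CAS(0→1) fails; counter now 1
#7 T1 CAS(0→1) fails; counter now 1
#8 T2 CAS(1→2) writes; counter now 2
#9 T1 reads 2
#10 T2 reads 2
#11 T2 CAS(2→3) writes; counter now 3
#12 T1 CAS(2→3) fails; counter now 3
#13 T1 reads 3
#14 T1 CAS(3→4) writes; counter now 4
#15 T1 reads 4
#16 T1 CAS(4→5) writes; counter now 5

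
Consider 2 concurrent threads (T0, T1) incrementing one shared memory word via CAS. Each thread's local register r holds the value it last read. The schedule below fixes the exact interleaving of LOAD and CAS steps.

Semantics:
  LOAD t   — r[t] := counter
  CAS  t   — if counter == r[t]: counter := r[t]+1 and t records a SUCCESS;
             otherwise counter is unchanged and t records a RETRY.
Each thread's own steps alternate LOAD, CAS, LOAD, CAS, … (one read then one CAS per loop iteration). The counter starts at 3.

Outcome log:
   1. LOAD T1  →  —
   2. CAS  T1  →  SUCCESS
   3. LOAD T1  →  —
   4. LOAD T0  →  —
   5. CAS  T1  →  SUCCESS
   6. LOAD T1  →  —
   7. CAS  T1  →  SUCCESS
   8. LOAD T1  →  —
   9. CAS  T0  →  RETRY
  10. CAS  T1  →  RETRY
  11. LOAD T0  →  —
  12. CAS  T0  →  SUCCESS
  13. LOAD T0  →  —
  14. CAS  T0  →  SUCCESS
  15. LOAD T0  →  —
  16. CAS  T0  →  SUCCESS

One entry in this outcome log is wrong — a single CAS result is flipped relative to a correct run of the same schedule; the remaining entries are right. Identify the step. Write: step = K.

step = 10

Reference trace:
T1 LOAD — after: cnt=3, r=3 — load
T1 CAS — after: cnt=4, r=3 — ok
T1 LOAD — after: cnt=4, r=4 — load
T0 LOAD — after: cnt=4, r=4 — load
T1 CAS — after: cnt=5, r=4 — ok
T1 LOAD — after: cnt=5, r=5 — load
T1 CAS — after: cnt=6, r=5 — ok
T1 LOAD — after: cnt=6, r=6 — load
T0 CAS — after: cnt=6, r=4 — retry
T1 CAS — after: cnt=7, r=6 — ok
T0 LOAD — after: cnt=7, r=7 — load
T0 CAS — after: cnt=8, r=7 — ok
T0 LOAD — after: cnt=8, r=8 — load
T0 CAS — after: cnt=9, r=8 — ok
T0 LOAD — after: cnt=9, r=9 — load
T0 CAS — after: cnt=10, r=9 — ok
Mismatch at 10.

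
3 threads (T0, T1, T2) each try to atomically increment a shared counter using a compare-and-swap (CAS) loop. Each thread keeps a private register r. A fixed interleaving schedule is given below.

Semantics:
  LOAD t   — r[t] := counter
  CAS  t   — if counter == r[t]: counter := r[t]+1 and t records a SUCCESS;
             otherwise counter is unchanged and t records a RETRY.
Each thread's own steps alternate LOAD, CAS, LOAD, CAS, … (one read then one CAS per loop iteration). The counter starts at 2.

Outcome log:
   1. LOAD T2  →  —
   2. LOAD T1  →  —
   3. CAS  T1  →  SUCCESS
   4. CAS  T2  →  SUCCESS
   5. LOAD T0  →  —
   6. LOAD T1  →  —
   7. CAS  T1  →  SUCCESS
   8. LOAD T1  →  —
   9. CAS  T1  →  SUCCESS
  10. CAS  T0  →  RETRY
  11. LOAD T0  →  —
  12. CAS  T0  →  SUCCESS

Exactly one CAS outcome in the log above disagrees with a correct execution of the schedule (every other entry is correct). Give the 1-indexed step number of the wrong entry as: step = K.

step = 4

Re-executing:
step 1: T2 LOAD ⇒ load; ctr=2 reg=2
step 2: T1 LOAD ⇒ load; ctr=2 reg=2
step 3: T1 CAS ⇒ ok; ctr=3 reg=2
step 4: T2 CAS ⇒ retry; ctr=3 reg=2
step 5: T0 LOAD ⇒ load; ctr=3 reg=3
step 6: T1 LOAD ⇒ load; ctr=3 reg=3
step 7: T1 CAS ⇒ ok; ctr=4 reg=3
step 8: T1 LOAD ⇒ load; ctr=4 reg=4
step 9: T1 CAS ⇒ ok; ctr=5 reg=4
step 10: T0 CAS ⇒ retry; ctr=5 reg=3
step 11: T0 LOAD ⇒ load; ctr=5 reg=5
step 12: T0 CAS ⇒ ok; ctr=6 reg=5
Log disagrees first at step 4.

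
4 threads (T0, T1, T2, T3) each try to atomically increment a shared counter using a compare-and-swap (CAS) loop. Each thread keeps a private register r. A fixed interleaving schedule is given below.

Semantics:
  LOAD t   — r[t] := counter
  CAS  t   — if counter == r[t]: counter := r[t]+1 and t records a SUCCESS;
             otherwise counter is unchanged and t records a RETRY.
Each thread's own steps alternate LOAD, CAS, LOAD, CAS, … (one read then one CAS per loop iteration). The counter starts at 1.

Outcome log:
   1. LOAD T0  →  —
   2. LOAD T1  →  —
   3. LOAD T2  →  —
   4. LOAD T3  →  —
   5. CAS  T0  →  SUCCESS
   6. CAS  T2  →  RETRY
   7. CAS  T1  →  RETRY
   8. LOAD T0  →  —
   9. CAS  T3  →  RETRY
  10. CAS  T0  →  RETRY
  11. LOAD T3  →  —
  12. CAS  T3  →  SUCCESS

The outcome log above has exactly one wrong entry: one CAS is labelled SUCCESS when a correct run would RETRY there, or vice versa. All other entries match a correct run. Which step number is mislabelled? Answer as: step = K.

step = 10

Correct run:
T0 LOAD — after: cnt=1, r=1 — load
T1 LOAD — after: cnt=1, r=1 — load
T2 LOAD — after: cnt=1, r=1 — load
T3 LOAD — after: cnt=1, r=1 — load
T0 CAS — after: cnt=2, r=1 — ok
T2 CAS — after: cnt=2, r=1 — retry
T1 CAS — after: cnt=2, r=1 — retry
T0 LOAD — after: cnt=2, r=2 — load
T3 CAS — after: cnt=2, r=1 — retry
T0 CAS — after: cnt=3, r=2 — ok
T3 LOAD — after: cnt=3, r=3 — load
T3 CAS — after: cnt=4, r=3 — ok
Log disagrees first at step 10.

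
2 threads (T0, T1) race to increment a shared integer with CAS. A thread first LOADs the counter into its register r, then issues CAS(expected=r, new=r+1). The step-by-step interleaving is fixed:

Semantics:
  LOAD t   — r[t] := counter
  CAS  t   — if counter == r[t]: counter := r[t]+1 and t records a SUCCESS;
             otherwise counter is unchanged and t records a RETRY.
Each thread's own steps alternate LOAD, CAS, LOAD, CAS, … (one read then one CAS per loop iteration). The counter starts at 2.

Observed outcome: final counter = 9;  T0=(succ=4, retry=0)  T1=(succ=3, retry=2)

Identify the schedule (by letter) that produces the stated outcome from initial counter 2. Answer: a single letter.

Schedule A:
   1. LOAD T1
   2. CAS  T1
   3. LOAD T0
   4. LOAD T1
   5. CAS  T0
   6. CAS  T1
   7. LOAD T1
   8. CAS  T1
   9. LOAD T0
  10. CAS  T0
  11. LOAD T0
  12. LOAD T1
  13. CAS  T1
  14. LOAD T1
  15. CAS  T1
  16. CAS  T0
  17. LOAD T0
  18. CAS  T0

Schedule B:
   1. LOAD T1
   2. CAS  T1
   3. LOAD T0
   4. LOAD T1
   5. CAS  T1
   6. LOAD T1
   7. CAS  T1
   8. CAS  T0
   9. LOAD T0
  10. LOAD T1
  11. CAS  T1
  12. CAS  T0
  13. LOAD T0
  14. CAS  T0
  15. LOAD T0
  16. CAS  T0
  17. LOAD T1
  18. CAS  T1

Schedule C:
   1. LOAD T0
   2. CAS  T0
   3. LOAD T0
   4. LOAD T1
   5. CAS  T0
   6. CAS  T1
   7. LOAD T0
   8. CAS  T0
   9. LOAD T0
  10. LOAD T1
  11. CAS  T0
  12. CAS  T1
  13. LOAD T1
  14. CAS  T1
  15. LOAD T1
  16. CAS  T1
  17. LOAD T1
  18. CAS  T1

C

Tracing schedule C:
[1] T0.load  rd  (counter 2, T0.r 2)
[2] T0.cas  hit  (counter 3, T0.r 2)
[3] T0.load  rd  (counter 3, T0.r 3)
[4] T1.load  rd  (counter 3, T1.r 3)
[5] T0.cas  hit  (counter 4, T0.r 3)
[6] T1.cas  miss  (counter 4, T1.r 3)
[7] T0.load  rd  (counter 4, T0.r 4)
[8] T0.cas  hit  (counter 5, T0.r 4)
[9] T0.load  rd  (counter 5, T0.r 5)
[10] T1.load  rd  (counter 5, T1.r 5)
[11] T0.cas  hit  (counter 6, T0.r 5)
[12] T1.cas  miss  (counter 6, T1.r 5)
[13] T1.load  rd  (counter 6, T1.r 6)
[14] T1.cas  hit  (counter 7, T1.r 6)
[15] T1.load  rd  (counter 7, T1.r 7)
[16] T1.cas  hit  (counter 8, T1.r 7)
[17] T1.load  rd  (counter 8, T1.r 8)
[18] T1.cas  hit  (counter 9, T1.r 8)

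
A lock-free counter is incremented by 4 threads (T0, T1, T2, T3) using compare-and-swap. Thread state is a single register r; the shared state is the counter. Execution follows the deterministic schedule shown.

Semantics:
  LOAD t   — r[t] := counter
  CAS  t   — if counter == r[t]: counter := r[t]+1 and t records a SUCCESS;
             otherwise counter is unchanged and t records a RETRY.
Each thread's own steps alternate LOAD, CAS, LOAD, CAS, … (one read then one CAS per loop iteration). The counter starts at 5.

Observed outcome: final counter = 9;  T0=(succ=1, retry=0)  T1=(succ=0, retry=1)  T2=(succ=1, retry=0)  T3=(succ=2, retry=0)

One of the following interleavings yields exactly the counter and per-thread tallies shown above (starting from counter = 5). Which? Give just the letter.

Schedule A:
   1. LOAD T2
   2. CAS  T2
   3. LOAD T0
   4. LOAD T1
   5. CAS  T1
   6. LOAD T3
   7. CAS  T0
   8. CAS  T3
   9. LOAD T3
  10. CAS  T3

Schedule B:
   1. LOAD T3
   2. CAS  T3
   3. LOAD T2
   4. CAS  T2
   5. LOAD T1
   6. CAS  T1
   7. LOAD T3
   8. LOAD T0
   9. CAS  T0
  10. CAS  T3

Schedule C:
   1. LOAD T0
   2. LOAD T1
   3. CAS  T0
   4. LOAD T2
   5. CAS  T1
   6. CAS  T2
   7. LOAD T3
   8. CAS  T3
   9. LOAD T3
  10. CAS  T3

C

Simulating candidate C:
1. LOAD T0 → mem=5 r[T0]=5 [LOAD]
2. LOAD T1 → mem=5 r[T1]=5 [LOAD]
3. CAS T0 → mem=6 r[T0]=5 [OK]
4. LOAD T2 → mem=6 r[T2]=6 [LOAD]
5. CAS T1 → mem=6 r[T1]=5 [RETRY]
6. CAS T2 → mem=7 r[T2]=6 [OK]
7. LOAD T3 → mem=7 r[T3]=7 [LOAD]
8. CAS T3 → mem=8 r[T3]=7 [OK]
9. LOAD T3 → mem=8 r[T3]=8 [LOAD]
10. CAS T3 → mem=9 r[T3]=8 [OK]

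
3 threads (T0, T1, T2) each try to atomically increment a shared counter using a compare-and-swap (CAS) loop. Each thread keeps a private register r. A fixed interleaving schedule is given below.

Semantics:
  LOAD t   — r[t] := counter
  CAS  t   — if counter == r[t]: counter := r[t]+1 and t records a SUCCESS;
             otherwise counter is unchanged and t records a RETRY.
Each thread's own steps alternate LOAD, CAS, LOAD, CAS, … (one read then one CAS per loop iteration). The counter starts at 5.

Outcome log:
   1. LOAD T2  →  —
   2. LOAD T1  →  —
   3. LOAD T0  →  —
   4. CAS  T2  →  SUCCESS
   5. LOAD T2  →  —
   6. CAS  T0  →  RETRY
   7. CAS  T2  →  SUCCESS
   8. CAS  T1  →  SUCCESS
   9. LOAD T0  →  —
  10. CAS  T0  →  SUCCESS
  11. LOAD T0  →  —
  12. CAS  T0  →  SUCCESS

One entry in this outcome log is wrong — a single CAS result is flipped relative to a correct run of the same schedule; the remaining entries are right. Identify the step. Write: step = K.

Correct run:
[1] T2.load  rd  (counter 5, T2.r 5)
[2] T1.load  rd  (counter 5, T1.r 5)
[3] T0.load  rd  (counter 5, T0.r 5)
[4] T2.cas  hit  (counter 6, T2.r 5)
[5] T2.load  rd  (counter 6, T2.r 6)
[6] T0.cas  miss  (counter 6, T0.r 5)
[7] T2.cas  hit  (counter 7, T2.r 6)
[8] T1.cas  miss  (counter 7, T1.r 5)
[9] T0.load  rd  (counter 7, T0.r 7)
[10] T0.cas  hit  (counter 8, T0.r 7)
[11] T0.load  rd  (counter 8, T0.r 8)
[12] T0.cas  hit  (counter 9, T0.r 8)
Log disagrees first at step 8.

step = 8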